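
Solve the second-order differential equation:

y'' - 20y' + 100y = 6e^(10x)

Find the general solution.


Characteristic polynomial (r - 10)² = 0; repeated root r = 10.
y_h = (C₁ + C₂x)e^(10x). Forcing matches the repeated root (resonance), so try y_p = Ax² e^(10x).
Substitute and solve for A: 2A = 6, so A = 3.
General solution: y = (C₁ + C₂x + 3x²)e^(10x).


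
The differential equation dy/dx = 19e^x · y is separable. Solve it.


Separate variables: dy/y = 19e^x dx.
Integrate: ln|y| = 19e^x + C₀.
Exponentiate: y = Ce^(19e^x).


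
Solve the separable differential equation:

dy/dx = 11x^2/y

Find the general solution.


Separate variables: y dy = 11x^2 dx.
Integrate both sides: y²/2 = (11/3)x^3 + C₀.
Multiply by 2: y² = (22/3)x^3 + C.


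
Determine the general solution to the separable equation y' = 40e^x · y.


Separate variables: dy/y = 40e^x dx.
Integrate: ln|y| = 40e^x + C₀.
Exponentiate: y = Ce^(40e^x).


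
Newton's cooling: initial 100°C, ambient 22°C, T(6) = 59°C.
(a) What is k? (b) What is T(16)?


Newton's law: T(t) = T_a + (T₀ - T_a)e^(-kt).
(a) Use T(6) = 59: (59 - 22)/(100 - 22) = e^(-k·6), so k = -ln(0.474)/6 ≈ 0.1243.
(b) Apply k to t = 16: T(16) = 22 + (78)e^(-1.989) ≈ 32.7°C.


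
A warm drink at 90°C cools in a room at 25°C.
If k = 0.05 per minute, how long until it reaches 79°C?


From T(t) = T_a + (T₀ - T_a)e^(-kt), set T(t) = 79:
(79 - 25) / (90 - 25) = e^(-0.05t), so t = -ln(0.831)/0.05 ≈ 3.7 minutes.


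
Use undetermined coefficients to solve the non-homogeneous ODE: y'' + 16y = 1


Homogeneous part: r² + 16 = 0 ⇒ r = ±4i, so y_h = C₁cos(4x) + C₂sin(4x).
Try constant y_p = A; plug in: 16A = 1 ⇒ A = 1/16.
General solution: y = C₁cos(4x) + C₂sin(4x) + 1/16.


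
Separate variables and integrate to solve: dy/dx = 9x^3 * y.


Separate variables: dy/y = 9x^3 dx.
Integrate: ln|y| = (9/4)x^4 + C₀.
Exponentiate: y = Ce^((9/4)x^4).


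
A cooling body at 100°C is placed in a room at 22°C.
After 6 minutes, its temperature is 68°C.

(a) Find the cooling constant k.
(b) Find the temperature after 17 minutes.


Newton's law: T(t) = T_a + (T₀ - T_a)e^(-kt).
(a) Use T(6) = 68: (68 - 22)/(100 - 22) = e^(-k·6), so k = -ln(0.590)/6 ≈ 0.0880.
(b) Apply k to t = 17: T(17) = 22 + (78)e^(-1.496) ≈ 39.5°C.


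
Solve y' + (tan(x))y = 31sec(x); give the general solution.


P(x) = tan(x) ⇒ μ = e^(∫tan(x)dx) = sec(x).
(sec(x) y)' = 31sec²(x) ⇒ sec(x) y = 31tan(x) + C.
Multiply by cos(x): y = 31sin(x) + C·cos(x).


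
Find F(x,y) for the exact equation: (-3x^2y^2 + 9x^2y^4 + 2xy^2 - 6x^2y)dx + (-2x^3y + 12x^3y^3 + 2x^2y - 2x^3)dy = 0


Check exactness: ∂M/∂y = -6x^2y + 36x^2y^3 + 4xy - 6x^2 and ∂N/∂x = -6x^2y + 36x^2y^3 + 4xy - 6x^2; equal, so the equation is exact.
Integrate M with respect to x (treating y as constant): ∫M dx = -x^3y^2 + 3x^3y^4 + x^2y^2 - 2x^3y + h(y).
Differentiate w.r.t. y and set equal to N: all terms match, so h'(y) = 0 and h is a constant absorbed into C.
General solution: -x^3y^2 + 3x^3y^4 + x^2y^2 - 2x^3y = C.


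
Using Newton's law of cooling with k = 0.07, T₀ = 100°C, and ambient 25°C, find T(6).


Newton's law: dT/dt = -k(T - T_a) has solution T(t) = T_a + (T₀ - T_a)e^(-kt).
Plug in T_a = 25, T₀ = 100, k = 0.07, t = 6: T(6) = 25 + (75)e^(-0.42) ≈ 74.3°C.


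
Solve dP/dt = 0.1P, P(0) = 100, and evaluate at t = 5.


The ODE dP/dt = 0.1P has solution P(t) = P(0)e^(0.1t).
Substitute P(0) = 100 and t = 5: P(5) = 100 e^(0.50) ≈ 165.


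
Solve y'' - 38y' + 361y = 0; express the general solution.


Characteristic equation: r² - 38r + 361 = 0, i.e. (r - 19)² = 0.
Repeated root r = 19; include an x factor for the second linearly independent solution.
General solution: y = (C₁ + C₂x)e^(19x).


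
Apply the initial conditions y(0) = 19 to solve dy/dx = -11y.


General solution of y' = -11y is y = Ce^(-11x).
Apply y(0) = 19: C = 19.
Particular solution: y = 19e^(-11x).


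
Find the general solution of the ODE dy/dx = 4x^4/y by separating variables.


Separate variables: y dy = 4x^4 dx.
Integrate both sides: y²/2 = (4/5)x^5 + C₀.
Multiply by 2: y² = (8/5)x^5 + C.


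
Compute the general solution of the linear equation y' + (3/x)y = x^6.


P(x) = 3/x ⇒ μ = x^3.
(x^3 y)' = x^3·x^6 = x^9.
Integrate: x^3 y = x^10/(10) + C.
Solve for y: y = (1/10)x^7 + C/x^3.


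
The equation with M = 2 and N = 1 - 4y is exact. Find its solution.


Check exactness: ∂M/∂y = 0 and ∂N/∂x = 0; equal, so the equation is exact.
Integrate M with respect to x (treating y as constant): ∫M dx = 2x + h(y).
Differentiate w.r.t. y and set equal to N: the x-dependent terms already match, leaving h'(y) = 1 - 4y. Integrate: h(y) = y - 2y^2.
So F(x,y) = y - 2y^2 + 2x.
General solution: y - 2y^2 + 2x = C.


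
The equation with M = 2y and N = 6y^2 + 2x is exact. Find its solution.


Check exactness: ∂M/∂y = 2 and ∂N/∂x = 2; equal, so the equation is exact.
Integrate M with respect to x (treating y as constant): ∫M dx = 2xy + h(y).
Differentiate w.r.t. y and set equal to N: the x-dependent terms already match, leaving h'(y) = 6y^2. Integrate: h(y) = 2y^3.
So F(x,y) = 2y^3 + 2xy.
General solution: 2y^3 + 2xy = C.


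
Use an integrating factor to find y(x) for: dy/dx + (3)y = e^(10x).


P(x) = 3 ⇒ μ = e^(3x).
(μ y)' = e^(13x) ⇒ μ y = e^(13x)/13 + C.
Divide by μ: y = (1/13)e^(10x) + Ce^(-3x).


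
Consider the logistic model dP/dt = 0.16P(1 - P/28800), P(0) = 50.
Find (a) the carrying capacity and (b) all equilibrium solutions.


Logistic ODE dP/dt = 0.16P(1 - P/28800) has equilibria where dP/dt = 0, i.e. P = 0 or P = 28800.
The coefficient (1 - P/K) = 0 when P = K, identifying K = 28800 as the carrying capacity.
(a) K = 28800; (b) equilibria P = 0 and P = 28800.


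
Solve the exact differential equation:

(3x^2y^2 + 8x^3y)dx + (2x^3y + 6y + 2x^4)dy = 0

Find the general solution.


Check exactness: ∂M/∂y = 6x^2y + 8x^3 and ∂N/∂x = 6x^2y + 8x^3; equal, so the equation is exact.
Integrate M with respect to x (treating y as constant): ∫M dx = x^3y^2 + 2x^4y + h(y).
Differentiate w.r.t. y and set equal to N: the x-dependent terms already match, leaving h'(y) = 6y. Integrate: h(y) = 3y^2.
So F(x,y) = x^3y^2 + 3y^2 + 2x^4y.
General solution: x^3y^2 + 3y^2 + 2x^4y = C.


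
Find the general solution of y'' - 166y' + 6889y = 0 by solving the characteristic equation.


Characteristic equation: r² - 166r + 6889 = 0, i.e. (r - 83)² = 0.
Repeated root r = 83; include an x factor for the second linearly independent solution.
General solution: y = (C₁ + C₂x)e^(83x).


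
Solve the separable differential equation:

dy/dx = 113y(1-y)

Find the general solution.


Separate: dy/[y(1-y)] = 113 dx.
Partial fractions: 1/[y(1-y)] = 1/y + 1/(1-y).
Integrate: ln|y/(1-y)| = 113x + C₀.
Solve for y: y = 1/(1 + Ce^(-113x)).


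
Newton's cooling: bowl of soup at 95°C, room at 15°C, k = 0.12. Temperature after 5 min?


Newton's law: dT/dt = -k(T - T_a) has solution T(t) = T_a + (T₀ - T_a)e^(-kt).
Plug in T_a = 15, T₀ = 95, k = 0.12, t = 5: T(5) = 15 + (80)e^(-0.60) ≈ 58.9°C.


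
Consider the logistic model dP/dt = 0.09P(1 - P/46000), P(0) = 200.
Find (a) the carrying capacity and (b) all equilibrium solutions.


Logistic ODE dP/dt = 0.09P(1 - P/46000) has equilibria where dP/dt = 0, i.e. P = 0 or P = 46000.
The coefficient (1 - P/K) = 0 when P = K, identifying K = 46000 as the carrying capacity.
(a) K = 46000; (b) equilibria P = 0 and P = 46000.


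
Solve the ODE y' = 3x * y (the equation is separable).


Separate variables: dy/y = 3x dx.
Integrate: ln|y| = (3/2)x^2 + C₀.
Exponentiate: y = Ce^((3/2)x^2).


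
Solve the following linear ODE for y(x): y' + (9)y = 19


P(x) = 9, Q(x) = 19; integrating factor μ = e^(9x).
(μ y)' = 19e^(9x) ⇒ μ y = (19/9)e^(9x) + C.
Divide by μ: y = 19/9 + Ce^(-9x).


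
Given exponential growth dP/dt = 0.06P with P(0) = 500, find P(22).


The ODE dP/dt = 0.06P has solution P(t) = P(0)e^(0.06t).
Substitute P(0) = 500 and t = 22: P(22) = 500 e^(1.32) ≈ 1872.


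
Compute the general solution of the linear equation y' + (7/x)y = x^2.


P(x) = 7/x ⇒ μ = x^7.
(x^7 y)' = x^9 ⇒ x^7 y = x^10/(10) + C.
Solve for y: y = (1/10)x^3 + C/x^7.


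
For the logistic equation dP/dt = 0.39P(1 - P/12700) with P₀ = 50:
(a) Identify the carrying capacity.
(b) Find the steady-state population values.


Logistic ODE dP/dt = 0.39P(1 - P/12700) has equilibria where dP/dt = 0, i.e. P = 0 or P = 12700.
The coefficient (1 - P/K) = 0 when P = K, identifying K = 12700 as the carrying capacity.
(a) K = 12700; (b) equilibria P = 0 and P = 12700.


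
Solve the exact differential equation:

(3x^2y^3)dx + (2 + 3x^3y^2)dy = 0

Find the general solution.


Check exactness: ∂M/∂y = 9x^2y^2 and ∂N/∂x = 9x^2y^2; equal, so the equation is exact.
Integrate M with respect to x (treating y as constant): ∫M dx = x^3y^3 + h(y).
Differentiate w.r.t. y and set equal to N: the x-dependent terms already match, leaving h'(y) = 2. Integrate: h(y) = 2y.
So F(x,y) = 2y + x^3y^3.
General solution: 2y + x^3y^3 = C.


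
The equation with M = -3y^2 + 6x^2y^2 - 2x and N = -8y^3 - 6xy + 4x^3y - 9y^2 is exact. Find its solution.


Check exactness: ∂M/∂y = -6y + 12x^2y and ∂N/∂x = -6y + 12x^2y; equal, so the equation is exact.
Integrate M with respect to x (treating y as constant): ∫M dx = -3xy^2 + 2x^3y^2 - x^2 + h(y).
Differentiate w.r.t. y and set equal to N: the x-dependent terms already match, leaving h'(y) = -8y^3 - 9y^2. Integrate: h(y) = -2y^4 - 3y^3.
So F(x,y) = -2y^4 - 3xy^2 + 2x^3y^2 - x^2 - 3y^3.
General solution: -2y^4 - 3xy^2 + 2x^3y^2 - x^2 - 3y^3 = C.


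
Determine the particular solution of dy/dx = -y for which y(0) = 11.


General solution of y' = -y is y = Ce^(-x).
Apply y(0) = 11: C = 11.
Particular solution: y = 11e^(-x).


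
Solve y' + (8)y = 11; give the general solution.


P(x) = 8, Q(x) = 11; integrating factor μ = e^(8x).
(μ y)' = 11e^(8x) ⇒ μ y = (11/8)e^(8x) + C.
Divide by μ: y = 11/8 + Ce^(-8x).


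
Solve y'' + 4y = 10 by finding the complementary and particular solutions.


Homogeneous part: r² + 4 = 0 ⇒ r = ±2i, so y_h = C₁cos(2x) + C₂sin(2x).
Try constant y_p = A; plug in: 4A = 10 ⇒ A = 5/2.
General solution: y = C₁cos(2x) + C₂sin(2x) + 5/2.


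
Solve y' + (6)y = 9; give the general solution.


P(x) = 6, Q(x) = 9; integrating factor μ = e^(6x).
(μ y)' = 9e^(6x) ⇒ μ y = (3/2)e^(6x) + C.
Divide by μ: y = 3/2 + Ce^(-6x).


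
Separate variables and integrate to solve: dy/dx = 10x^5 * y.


Separate variables: dy/y = 10x^5 dx.
Integrate: ln|y| = (5/3)x^6 + C₀.
Exponentiate: y = Ce^((5/3)x^6).


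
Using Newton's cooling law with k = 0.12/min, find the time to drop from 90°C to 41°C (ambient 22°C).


From T(t) = T_a + (T₀ - T_a)e^(-kt), set T(t) = 41:
(41 - 22) / (90 - 22) = e^(-0.12t), so t = -ln(0.279)/0.12 ≈ 10.6 minutes.


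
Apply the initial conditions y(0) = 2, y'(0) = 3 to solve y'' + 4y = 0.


Characteristic roots of r² + 4 = 0 are ±2i, so y = C₁cos(2x) + C₂sin(2x).
Apply y(0) = 2: C₁ = 2. Differentiate and apply y'(0) = 3: 2·C₂ = 3, so C₂ = 3/2.
Particular solution: y = 2cos(2x) + (3/2)sin(2x).


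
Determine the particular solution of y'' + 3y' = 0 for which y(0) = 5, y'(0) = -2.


Characteristic roots of r² + 3r = 0 are 0, -3.
General solution y = c₁ + c₂ e^(-3x).
Apply y(0) = 5: c₁ + c₂ = 5. Apply y'(0) = -2: 0 c₁ - 3 c₂ = -2.
Solve: c₁ = 13/3, c₂ = 2/3.
Particular solution: y = 13/3 + (2/3)e^(-3x).


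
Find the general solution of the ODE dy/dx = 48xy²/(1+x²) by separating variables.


Separate: dy/y² = 48x/(1+x²) dx.
Integrate LHS: ∫ dy/y² = -1/y.
Integrate RHS via u = 1+x²: 24ln(1+x²) + C.
Result: -1/y = 24ln(1+x²) + C.


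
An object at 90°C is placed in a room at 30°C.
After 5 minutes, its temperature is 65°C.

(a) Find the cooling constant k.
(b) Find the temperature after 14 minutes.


Newton's law: T(t) = T_a + (T₀ - T_a)e^(-kt).
(a) Use T(5) = 65: (65 - 30)/(90 - 30) = e^(-k·5), so k = -ln(0.583)/5 ≈ 0.1078.
(b) Apply k to t = 14: T(14) = 30 + (60)e^(-1.509) ≈ 43.3°C.


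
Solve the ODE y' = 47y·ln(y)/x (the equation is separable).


Separate: dy/[y ln(y)] = 47 dx/x.
Substitute u = ln(y): du/u = 47 dx/x.
Integrate: ln|ln(y)| = 47ln|x| + C₀, hence ln(y) = C·x^47.


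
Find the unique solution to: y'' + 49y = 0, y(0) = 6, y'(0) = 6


Characteristic roots of r² + 49 = 0 are ±7i, so y = C₁cos(7x) + C₂sin(7x).
Apply y(0) = 6: C₁ = 6. Differentiate and apply y'(0) = 6: 7·C₂ = 6, so C₂ = 6/7.
Particular solution: y = 6cos(7x) + (6/7)sin(7x).


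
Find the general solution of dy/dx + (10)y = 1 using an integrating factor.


P(x) = 10, Q(x) = 1; integrating factor μ = e^(10x).
(μ y)' = e^(10x) ⇒ μ y = (1/10)e^(10x) + C.
Divide by μ: y = 1/10 + Ce^(-10x).


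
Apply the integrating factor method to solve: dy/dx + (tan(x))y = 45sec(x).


P(x) = tan(x) ⇒ μ = e^(∫tan(x)dx) = sec(x).
(sec(x) y)' = 45sec²(x) ⇒ sec(x) y = 45tan(x) + C.
Multiply by cos(x): y = 45sin(x) + C·cos(x).


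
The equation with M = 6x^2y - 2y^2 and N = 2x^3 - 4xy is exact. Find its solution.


Check exactness: ∂M/∂y = 6x^2 - 4y and ∂N/∂x = 6x^2 - 4y; equal, so the equation is exact.
Integrate M with respect to x (treating y as constant): ∫M dx = 2x^3y - 2xy^2 + h(y).
Differentiate w.r.t. y and set equal to N: all terms match, so h'(y) = 0 and h is a constant absorbed into C.
General solution: 2x^3y - 2xy^2 = C.


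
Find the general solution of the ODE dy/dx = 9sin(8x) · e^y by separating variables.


Separate: e^(-y) dy = 9sin(8x) dx.
Integrate: -e^(-y) = -(9/8)cos(8x) + C₀.
Rearrange: e^(-y) = (9/8)cos(8x) + C.


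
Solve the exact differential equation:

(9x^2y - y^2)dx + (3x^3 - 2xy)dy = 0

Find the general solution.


Check exactness: ∂M/∂y = 9x^2 - 2y and ∂N/∂x = 9x^2 - 2y; equal, so the equation is exact.
Integrate M with respect to x (treating y as constant): ∫M dx = 3x^3y - xy^2 + h(y).
Differentiate w.r.t. y and set equal to N: all terms match, so h'(y) = 0 and h is a constant absorbed into C.
General solution: 3x^3y - xy^2 = C.


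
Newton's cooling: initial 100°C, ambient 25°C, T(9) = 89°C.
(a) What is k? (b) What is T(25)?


Newton's law: T(t) = T_a + (T₀ - T_a)e^(-kt).
(a) Use T(9) = 89: (89 - 25)/(100 - 25) = e^(-k·9), so k = -ln(0.853)/9 ≈ 0.0176.
(b) Apply k to t = 25: T(25) = 25 + (75)e^(-0.441) ≈ 73.3°C.


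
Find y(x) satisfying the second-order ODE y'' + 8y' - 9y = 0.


Characteristic equation: r² + 8r - 9 = 0.
Factor: (r + 9)(r - 1) = 0 ⇒ r = -9, 1 (distinct real).
General solution: y = C₁e^(-9x) + C₂e^(x).


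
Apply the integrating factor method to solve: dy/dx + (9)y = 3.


P(x) = 9, Q(x) = 3; integrating factor μ = e^(9x).
(μ y)' = 3e^(9x) ⇒ μ y = (1/3)e^(9x) + C.
Divide by μ: y = 1/3 + Ce^(-9x).


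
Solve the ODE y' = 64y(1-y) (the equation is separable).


Separate: dy/[y(1-y)] = 64 dx.
Partial fractions: 1/[y(1-y)] = 1/y + 1/(1-y).
Integrate: ln|y/(1-y)| = 64x + C₀.
Solve for y: y = 1/(1 + Ce^(-64x)).


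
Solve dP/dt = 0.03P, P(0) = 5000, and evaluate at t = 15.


The ODE dP/dt = 0.03P has solution P(t) = P(0)e^(0.03t).
Substitute P(0) = 5000 and t = 15: P(15) = 5000 e^(0.45) ≈ 7842.


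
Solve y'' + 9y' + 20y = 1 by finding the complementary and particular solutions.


Characteristic roots of r² + 9r + 20 = 0 are -5, -4.
y_h = C₁e^(-5x) + C₂e^(-4x).
Forcing exponent 0 is not a characteristic root; try y_p = A.
Substitute: A·(0 + (9)·0 + (20)) = A·20 = 1, so A = 1/20.
General solution: y = C₁e^(-5x) + C₂e^(-4x) + 1/20.


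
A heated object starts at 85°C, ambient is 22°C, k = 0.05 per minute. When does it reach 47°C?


From T(t) = T_a + (T₀ - T_a)e^(-kt), set T(t) = 47:
(47 - 22) / (85 - 22) = e^(-0.05t), so t = -ln(0.397)/0.05 ≈ 18.5 minutes.


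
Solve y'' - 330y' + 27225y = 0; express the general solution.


Characteristic equation: r² - 330r + 27225 = 0, i.e. (r - 165)² = 0.
Repeated root r = 165; include an x factor for the second linearly independent solution.
General solution: y = (C₁ + C₂x)e^(165x).


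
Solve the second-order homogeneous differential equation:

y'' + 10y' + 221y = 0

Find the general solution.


Characteristic equation: r² + 10r + 221 = 0.
Discriminant is negative; roots r = -5 ± 14i (complex conjugate pair).
General solution uses e^(α x)(C₁ cos(β x) + C₂ sin(β x)): y = e^(-5x)(C₁cos(14x) + C₂sin(14x)).


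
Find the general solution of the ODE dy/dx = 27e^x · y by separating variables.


Separate variables: dy/y = 27e^x dx.
Integrate: ln|y| = 27e^x + C₀.
Exponentiate: y = Ce^(27e^x).


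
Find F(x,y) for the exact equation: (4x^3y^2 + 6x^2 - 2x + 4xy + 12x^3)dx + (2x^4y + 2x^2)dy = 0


Check exactness: ∂M/∂y = 8x^3y + 4x and ∂N/∂x = 8x^3y + 4x; equal, so the equation is exact.
Integrate M with respect to x (treating y as constant): ∫M dx = x^4y^2 + 2x^3 - x^2 + 2x^2y + 3x^4 + h(y).
Differentiate w.r.t. y and set equal to N: all terms match, so h'(y) = 0 and h is a constant absorbed into C.
General solution: x^4y^2 + 2x^3 - x^2 + 2x^2y + 3x^4 = C.


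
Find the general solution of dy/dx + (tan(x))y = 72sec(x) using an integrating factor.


P(x) = tan(x) ⇒ μ = e^(∫tan(x)dx) = sec(x).
(sec(x) y)' = 72sec²(x) ⇒ sec(x) y = 72tan(x) + C.
Multiply by cos(x): y = 72sin(x) + C·cos(x).


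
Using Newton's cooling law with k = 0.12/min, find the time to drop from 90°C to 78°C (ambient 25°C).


From T(t) = T_a + (T₀ - T_a)e^(-kt), set T(t) = 78:
(78 - 25) / (90 - 25) = e^(-0.12t), so t = -ln(0.815)/0.12 ≈ 1.7 minutes.


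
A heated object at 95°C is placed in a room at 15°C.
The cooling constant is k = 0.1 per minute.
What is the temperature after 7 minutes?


Newton's law: dT/dt = -k(T - T_a) has solution T(t) = T_a + (T₀ - T_a)e^(-kt).
Plug in T_a = 15, T₀ = 95, k = 0.1, t = 7: T(7) = 15 + (80)e^(-0.70) ≈ 54.7°C.


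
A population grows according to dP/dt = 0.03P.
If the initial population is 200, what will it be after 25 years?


The ODE dP/dt = 0.03P has solution P(t) = P(0)e^(0.03t).
Substitute P(0) = 200 and t = 25: P(25) = 200 e^(0.75) ≈ 423.


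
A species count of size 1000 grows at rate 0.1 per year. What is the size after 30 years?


The ODE dP/dt = 0.1P has solution P(t) = P(0)e^(0.1t).
Substitute P(0) = 1000 and t = 30: P(30) = 1000 e^(3.00) ≈ 20086.


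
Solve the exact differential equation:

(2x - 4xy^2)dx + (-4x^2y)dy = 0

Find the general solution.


Check exactness: ∂M/∂y = -8xy and ∂N/∂x = -8xy; equal, so the equation is exact.
Integrate M with respect to x (treating y as constant): ∫M dx = x^2 - 2x^2y^2 + h(y).
Differentiate w.r.t. y and set equal to N: all terms match, so h'(y) = 0 and h is a constant absorbed into C.
General solution: x^2 - 2x^2y^2 = C.


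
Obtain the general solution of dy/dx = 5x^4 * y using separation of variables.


Separate variables: dy/y = 5x^4 dx.
Integrate: ln|y| = x^5 + C₀.
Exponentiate: y = Ce^(x^5).


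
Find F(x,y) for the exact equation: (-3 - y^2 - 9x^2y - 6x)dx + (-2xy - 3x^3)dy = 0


Check exactness: ∂M/∂y = -2y - 9x^2 and ∂N/∂x = -2y - 9x^2; equal, so the equation is exact.
Integrate M with respect to x (treating y as constant): ∫M dx = -3x - xy^2 - 3x^3y - 3x^2 + h(y).
Differentiate w.r.t. y and set equal to N: all terms match, so h'(y) = 0 and h is a constant absorbed into C.
General solution: -3x - xy^2 - 3x^3y - 3x^2 = C.


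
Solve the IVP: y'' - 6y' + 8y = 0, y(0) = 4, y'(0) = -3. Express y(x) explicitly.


Characteristic roots of r² - 6r + 8 = 0 are 2, 4.
General solution y = c₁ e^(2x) + c₂ e^(4x).
Apply y(0) = 4: c₁ + c₂ = 4. Apply y'(0) = -3: 2 c₁ + 4 c₂ = -3.
Solve: c₁ = 19/2, c₂ = -11/2.
Particular solution: y = (19/2)e^(2x) - (11/2)e^(4x).


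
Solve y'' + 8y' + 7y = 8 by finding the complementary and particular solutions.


Characteristic roots of r² + 8r + 7 = 0 are -7, -1.
y_h = C₁e^(-7x) + C₂e^(-x).
Constant forcing; try y_p = A. Then 7A = 8 ⇒ A = 8/7.
General solution: y = C₁e^(-7x) + C₂e^(-x) + 8/7.


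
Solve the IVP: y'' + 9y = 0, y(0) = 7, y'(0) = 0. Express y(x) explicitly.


Characteristic roots of r² + 9 = 0 are ±3i, so y = C₁cos(3x) + C₂sin(3x).
Apply y(0) = 7: C₁ = 7. Differentiate and apply y'(0) = 0: 3·C₂ = 0, so C₂ = 0.
Particular solution: y = 7cos(3x).


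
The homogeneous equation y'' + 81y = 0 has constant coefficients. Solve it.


Characteristic equation: r² + 81 = 0.
Discriminant is negative; roots r = 0 ± 9i (complex conjugate pair).
General solution uses e^(α x)(C₁ cos(β x) + C₂ sin(β x)): y = C₁cos(9x) + C₂sin(9x).


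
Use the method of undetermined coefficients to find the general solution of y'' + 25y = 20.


Homogeneous part: r² + 25 = 0 ⇒ r = ±5i, so y_h = C₁cos(5x) + C₂sin(5x).
Try constant y_p = A; plug in: 25A = 20 ⇒ A = 4/5.
General solution: y = C₁cos(5x) + C₂sin(5x) + 4/5.


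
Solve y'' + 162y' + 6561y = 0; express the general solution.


Characteristic equation: r² + 162r + 6561 = 0, i.e. (r + 81)² = 0.
Repeated root r = -81; include an x factor for the second linearly independent solution.
General solution: y = (C₁ + C₂x)e^(-81x).


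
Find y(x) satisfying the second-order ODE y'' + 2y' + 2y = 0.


Characteristic equation: r² + 2r + 2 = 0.
Discriminant is negative; roots r = -1 ± 1i (complex conjugate pair).
General solution uses e^(α x)(C₁ cos(β x) + C₂ sin(β x)): y = e^(-x)(C₁cos(x) + C₂sin(x)).


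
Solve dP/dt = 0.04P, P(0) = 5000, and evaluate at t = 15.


The ODE dP/dt = 0.04P has solution P(t) = P(0)e^(0.04t).
Substitute P(0) = 5000 and t = 15: P(15) = 5000 e^(0.60) ≈ 9111.


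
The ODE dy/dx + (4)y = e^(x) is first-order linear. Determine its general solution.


P(x) = 4 ⇒ μ = e^(4x).
(μ y)' = e^(5x) ⇒ μ y = e^(5x)/5 + C.
Divide by μ: y = (1/5)e^(x) + Ce^(-4x).


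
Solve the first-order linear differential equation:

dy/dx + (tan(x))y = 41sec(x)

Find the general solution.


P(x) = tan(x) ⇒ μ = e^(∫tan(x)dx) = sec(x).
(sec(x) y)' = 41sec²(x) ⇒ sec(x) y = 41tan(x) + C.
Multiply by cos(x): y = 41sin(x) + C·cos(x).


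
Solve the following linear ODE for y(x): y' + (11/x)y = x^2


P(x) = 11/x ⇒ μ = x^11.
(x^11 y)' = x^13 ⇒ x^11 y = x^14/(14) + C.
Solve for y: y = (1/14)x^3 + C/x^11.


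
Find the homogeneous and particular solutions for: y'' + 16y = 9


Homogeneous part: r² + 16 = 0 ⇒ r = ±4i, so y_h = C₁cos(4x) + C₂sin(4x).
Try constant y_p = A; plug in: 16A = 9 ⇒ A = 9/16.
General solution: y = C₁cos(4x) + C₂sin(4x) + 9/16.


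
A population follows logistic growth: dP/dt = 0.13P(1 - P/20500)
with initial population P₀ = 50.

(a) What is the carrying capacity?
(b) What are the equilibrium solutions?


Logistic ODE dP/dt = 0.13P(1 - P/20500) has equilibria where dP/dt = 0, i.e. P = 0 or P = 20500.
The coefficient (1 - P/K) = 0 when P = K, identifying K = 20500 as the carrying capacity.
(a) K = 20500; (b) equilibria P = 0 and P = 20500.


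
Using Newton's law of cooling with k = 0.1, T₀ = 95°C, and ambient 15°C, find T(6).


Newton's law: dT/dt = -k(T - T_a) has solution T(t) = T_a + (T₀ - T_a)e^(-kt).
Plug in T_a = 15, T₀ = 95, k = 0.1, t = 6: T(6) = 15 + (80)e^(-0.60) ≈ 58.9°C.


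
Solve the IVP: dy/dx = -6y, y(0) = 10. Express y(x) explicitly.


General solution of y' = -6y is y = Ce^(-6x).
Apply y(0) = 10: C = 10.
Particular solution: y = 10e^(-6x).


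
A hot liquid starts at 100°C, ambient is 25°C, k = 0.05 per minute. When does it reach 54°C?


From T(t) = T_a + (T₀ - T_a)e^(-kt), set T(t) = 54:
(54 - 25) / (100 - 25) = e^(-0.05t), so t = -ln(0.387)/0.05 ≈ 19.0 minutes.


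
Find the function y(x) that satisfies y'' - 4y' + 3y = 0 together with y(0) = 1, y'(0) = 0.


Characteristic roots of r² - 4r + 3 = 0 are 1, 3.
General solution y = c₁ e^(x) + c₂ e^(3x).
Apply y(0) = 1: c₁ + c₂ = 1. Apply y'(0) = 0: 1 c₁ + 3 c₂ = 0.
Solve: c₁ = 3/2, c₂ = -1/2.
Particular solution: y = (3/2)e^(x) - (1/2)e^(3x).


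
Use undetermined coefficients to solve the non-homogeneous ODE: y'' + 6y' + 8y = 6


Characteristic roots of r² + 6r + 8 = 0 are -4, -2.
y_h = C₁e^(-4x) + C₂e^(-2x).
Constant forcing; try y_p = A. Then 8A = 6 ⇒ A = 3/4.
General solution: y = C₁e^(-4x) + C₂e^(-2x) + 3/4.


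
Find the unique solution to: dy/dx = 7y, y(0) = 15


General solution of y' = 7y is y = Ce^(7x).
Apply y(0) = 15: C = 15.
Particular solution: y = 15e^(7x).


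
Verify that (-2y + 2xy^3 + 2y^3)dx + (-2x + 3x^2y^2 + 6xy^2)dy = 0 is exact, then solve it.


Check exactness: ∂M/∂y = -2 + 6xy^2 + 6y^2 and ∂N/∂x = -2 + 6xy^2 + 6y^2; equal, so the equation is exact.
Integrate M with respect to x (treating y as constant): ∫M dx = -2xy + x^2y^3 + 2xy^3 + h(y).
Differentiate w.r.t. y and set equal to N: all terms match, so h'(y) = 0 and h is a constant absorbed into C.
General solution: -2xy + x^2y^3 + 2xy^3 = C.


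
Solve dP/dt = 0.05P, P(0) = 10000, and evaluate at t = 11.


The ODE dP/dt = 0.05P has solution P(t) = P(0)e^(0.05t).
Substitute P(0) = 10000 and t = 11: P(11) = 10000 e^(0.55) ≈ 17333.


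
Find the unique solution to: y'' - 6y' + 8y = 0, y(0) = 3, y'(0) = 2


Characteristic roots of r² - 6r + 8 = 0 are 2, 4.
General solution y = c₁ e^(2x) + c₂ e^(4x).
Apply y(0) = 3: c₁ + c₂ = 3. Apply y'(0) = 2: 2 c₁ + 4 c₂ = 2.
Solve: c₁ = 5, c₂ = -2.
Particular solution: y = 5e^(2x) - 2e^(4x).


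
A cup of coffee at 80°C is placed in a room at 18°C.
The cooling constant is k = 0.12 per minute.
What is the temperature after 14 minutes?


Newton's law: dT/dt = -k(T - T_a) has solution T(t) = T_a + (T₀ - T_a)e^(-kt).
Plug in T_a = 18, T₀ = 80, k = 0.12, t = 14: T(14) = 18 + (62)e^(-1.68) ≈ 29.6°C.


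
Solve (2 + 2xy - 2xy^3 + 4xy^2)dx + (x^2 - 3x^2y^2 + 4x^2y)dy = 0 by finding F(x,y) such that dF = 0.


Check exactness: ∂M/∂y = 2x - 6xy^2 + 8xy and ∂N/∂x = 2x - 6xy^2 + 8xy; equal, so the equation is exact.
Integrate M with respect to x (treating y as constant): ∫M dx = 2x + x^2y - x^2y^3 + 2x^2y^2 + h(y).
Differentiate w.r.t. y and set equal to N: all terms match, so h'(y) = 0 and h is a constant absorbed into C.
General solution: 2x + x^2y - x^2y^3 + 2x^2y^2 = C.


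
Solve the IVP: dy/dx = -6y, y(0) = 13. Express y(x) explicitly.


General solution of y' = -6y is y = Ce^(-6x).
Apply y(0) = 13: C = 13.
Particular solution: y = 13e^(-6x).


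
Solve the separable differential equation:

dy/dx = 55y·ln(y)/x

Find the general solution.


Separate: dy/[y ln(y)] = 55 dx/x.
Substitute u = ln(y): du/u = 55 dx/x.
Integrate: ln|ln(y)| = 55ln|x| + C₀, hence ln(y) = C·x^55.


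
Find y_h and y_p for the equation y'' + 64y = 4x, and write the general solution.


Homogeneous: r² + 64 = 0 ⇒ r = ±8i, y_h = C₁cos(8x) + C₂sin(8x).
Polynomial forcing; try y_p = Ax + B. Then y_p'' + 64 y_p = 64(Ax + B) = 4x, so B = 0 and A = 1/16.
General solution: y = C₁cos(8x) + C₂sin(8x) + (1/16)x.


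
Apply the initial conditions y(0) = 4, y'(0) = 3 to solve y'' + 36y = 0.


Characteristic roots of r² + 36 = 0 are ±6i, so y = C₁cos(6x) + C₂sin(6x).
Apply y(0) = 4: C₁ = 4. Differentiate and apply y'(0) = 3: 6·C₂ = 3, so C₂ = 1/2.
Particular solution: y = 4cos(6x) + (1/2)sin(6x).


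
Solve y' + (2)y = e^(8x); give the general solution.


P(x) = 2 ⇒ μ = e^(2x).
(μ y)' = e^(10x) ⇒ μ y = e^(10x)/10 + C.
Divide by μ: y = (1/10)e^(8x) + Ce^(-2x).


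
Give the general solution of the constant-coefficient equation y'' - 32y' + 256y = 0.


Characteristic equation: r² - 32r + 256 = 0, i.e. (r - 16)² = 0.
Repeated root r = 16; include an x factor for the second linearly independent solution.
General solution: y = (C₁ + C₂x)e^(16x).


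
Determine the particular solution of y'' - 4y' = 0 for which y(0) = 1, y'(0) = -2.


Characteristic roots of r² - 4r = 0 are 0, 4.
General solution y = c₁ + c₂ e^(4x).
Apply y(0) = 1: c₁ + c₂ = 1. Apply y'(0) = -2: 0 c₁ + 4 c₂ = -2.
Solve: c₁ = 3/2, c₂ = -1/2.
Particular solution: y = 3/2 - (1/2)e^(4x).


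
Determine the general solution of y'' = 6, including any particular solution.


Characteristic polynomial (r - 0)² = 0; repeated root r = 0.
y_h = (C₁ + C₂x). Forcing matches the repeated root (resonance), so try y_p = Ax².
Substitute and solve for A: 2A = 6, so A = 3.
General solution: y = C₁ + C₂x + 3x².


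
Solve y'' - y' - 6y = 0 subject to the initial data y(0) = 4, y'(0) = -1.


Characteristic roots of r² - r - 6 = 0 are 3, -2.
General solution y = c₁ e^(3x) + c₂ e^(-2x).
Apply y(0) = 4: c₁ + c₂ = 4. Apply y'(0) = -1: 3 c₁ - 2 c₂ = -1.
Solve: c₁ = 7/5, c₂ = 13/5.
Particular solution: y = (7/5)e^(3x) + (13/5)e^(-2x).


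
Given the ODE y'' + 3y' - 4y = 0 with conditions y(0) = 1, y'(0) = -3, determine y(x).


Characteristic roots of r² + 3r - 4 = 0 are 1, -4.
General solution y = c₁ e^(x) + c₂ e^(-4x).
Apply y(0) = 1: c₁ + c₂ = 1. Apply y'(0) = -3: 1 c₁ - 4 c₂ = -3.
Solve: c₁ = 1/5, c₂ = 4/5.
Particular solution: y = (1/5)e^(x) + (4/5)e^(-4x).


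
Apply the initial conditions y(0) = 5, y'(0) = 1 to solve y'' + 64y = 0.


Characteristic roots of r² + 64 = 0 are ±8i, so y = C₁cos(8x) + C₂sin(8x).
Apply y(0) = 5: C₁ = 5. Differentiate and apply y'(0) = 1: 8·C₂ = 1, so C₂ = 1/8.
Particular solution: y = 5cos(8x) + (1/8)sin(8x).


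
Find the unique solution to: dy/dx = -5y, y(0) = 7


General solution of y' = -5y is y = Ce^(-5x).
Apply y(0) = 7: C = 7.
Particular solution: y = 7e^(-5x).


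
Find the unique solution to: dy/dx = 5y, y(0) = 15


General solution of y' = 5y is y = Ce^(5x).
Apply y(0) = 15: C = 15.
Particular solution: y = 15e^(5x).


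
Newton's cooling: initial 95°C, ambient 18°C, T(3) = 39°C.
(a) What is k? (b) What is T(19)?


Newton's law: T(t) = T_a + (T₀ - T_a)e^(-kt).
(a) Use T(3) = 39: (39 - 18)/(95 - 18) = e^(-k·3), so k = -ln(0.273)/3 ≈ 0.4331.
(b) Apply k to t = 19: T(19) = 18 + (77)e^(-8.229) ≈ 18.0°C.


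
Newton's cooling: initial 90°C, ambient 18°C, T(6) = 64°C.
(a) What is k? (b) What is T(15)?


Newton's law: T(t) = T_a + (T₀ - T_a)e^(-kt).
(a) Use T(6) = 64: (64 - 18)/(90 - 18) = e^(-k·6), so k = -ln(0.639)/6 ≈ 0.0747.
(b) Apply k to t = 15: T(15) = 18 + (72)e^(-1.120) ≈ 41.5°C.


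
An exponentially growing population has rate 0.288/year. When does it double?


Exponential growth: P(t) = P₀ e^(0.288t). Set P(t)/P₀ = 2: e^(0.288t) = 2.
Solve: t = ln(2)/0.288 ≈ 2.41 years.


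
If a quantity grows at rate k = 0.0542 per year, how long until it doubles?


Exponential growth: P(t) = P₀ e^(0.0542t). Set P(t)/P₀ = 2: e^(0.0542t) = 2.
Solve: t = ln(2)/0.0542 ≈ 12.79 years.


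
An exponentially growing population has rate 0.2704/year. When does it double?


Exponential growth: P(t) = P₀ e^(0.2704t). Set P(t)/P₀ = 2: e^(0.2704t) = 2.
Solve: t = ln(2)/0.2704 ≈ 2.56 years.


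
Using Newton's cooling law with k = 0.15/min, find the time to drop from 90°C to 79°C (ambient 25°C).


From T(t) = T_a + (T₀ - T_a)e^(-kt), set T(t) = 79:
(79 - 25) / (90 - 25) = e^(-0.15t), so t = -ln(0.831)/0.15 ≈ 1.2 minutes.


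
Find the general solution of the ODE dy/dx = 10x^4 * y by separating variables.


Separate variables: dy/y = 10x^4 dx.
Integrate: ln|y| = 2x^5 + C₀.
Exponentiate: y = Ce^(2x^5).


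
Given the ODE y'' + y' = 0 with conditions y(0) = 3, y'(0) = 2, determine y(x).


Characteristic roots of r² + r = 0 are 0, -1.
General solution y = c₁ + c₂ e^(-x).
Apply y(0) = 3: c₁ + c₂ = 3. Apply y'(0) = 2: 0 c₁ - 1 c₂ = 2.
Solve: c₁ = 5, c₂ = -2.
Particular solution: y = 5 - 2e^(-x).


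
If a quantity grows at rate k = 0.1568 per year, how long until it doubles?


Exponential growth: P(t) = P₀ e^(0.1568t). Set P(t)/P₀ = 2: e^(0.1568t) = 2.
Solve: t = ln(2)/0.1568 ≈ 4.42 years.


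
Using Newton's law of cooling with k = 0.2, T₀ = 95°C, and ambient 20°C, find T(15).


Newton's law: dT/dt = -k(T - T_a) has solution T(t) = T_a + (T₀ - T_a)e^(-kt).
Plug in T_a = 20, T₀ = 95, k = 0.2, t = 15: T(15) = 20 + (75)e^(-3.00) ≈ 23.7°C.


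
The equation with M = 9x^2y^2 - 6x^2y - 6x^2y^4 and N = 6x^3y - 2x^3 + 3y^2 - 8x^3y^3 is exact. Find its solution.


Check exactness: ∂M/∂y = 18x^2y - 6x^2 - 24x^2y^3 and ∂N/∂x = 18x^2y - 6x^2 - 24x^2y^3; equal, so the equation is exact.
Integrate M with respect to x (treating y as constant): ∫M dx = 3x^3y^2 - 2x^3y - 2x^3y^4 + h(y).
Differentiate w.r.t. y and set equal to N: the x-dependent terms already match, leaving h'(y) = 3y^2. Integrate: h(y) = y^3.
So F(x,y) = 3x^3y^2 - 2x^3y + y^3 - 2x^3y^4.
General solution: 3x^3y^2 - 2x^3y + y^3 - 2x^3y^4 = C.


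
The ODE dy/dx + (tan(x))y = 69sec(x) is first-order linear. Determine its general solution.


P(x) = tan(x) ⇒ μ = e^(∫tan(x)dx) = sec(x).
(sec(x) y)' = 69sec²(x) ⇒ sec(x) y = 69tan(x) + C.
Multiply by cos(x): y = 69sin(x) + C·cos(x).


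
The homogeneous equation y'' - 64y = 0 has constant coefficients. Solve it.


Characteristic equation: r² - 64 = 0.
Factor: (r + 8)(r - 8) = 0 ⇒ r = -8, 8 (distinct real).
General solution: y = C₁e^(-8x) + C₂e^(8x).


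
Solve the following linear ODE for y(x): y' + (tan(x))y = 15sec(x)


P(x) = tan(x) ⇒ μ = e^(∫tan(x)dx) = sec(x).
(sec(x) y)' = 15sec²(x) ⇒ sec(x) y = 15tan(x) + C.
Multiply by cos(x): y = 15sin(x) + C·cos(x).


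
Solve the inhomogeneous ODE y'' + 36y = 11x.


Homogeneous: r² + 36 = 0 ⇒ r = ±6i, y_h = C₁cos(6x) + C₂sin(6x).
Polynomial forcing; try y_p = Ax + B. Then y_p'' + 36 y_p = 36(Ax + B) = 11x, so B = 0 and A = 11/36.
General solution: y = C₁cos(6x) + C₂sin(6x) + (11/36)x.


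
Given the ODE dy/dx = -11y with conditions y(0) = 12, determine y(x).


General solution of y' = -11y is y = Ce^(-11x).
Apply y(0) = 12: C = 12.
Particular solution: y = 12e^(-11x).


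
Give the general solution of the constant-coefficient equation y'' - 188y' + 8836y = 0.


Characteristic equation: r² - 188r + 8836 = 0, i.e. (r - 94)² = 0.
Repeated root r = 94; include an x factor for the second linearly independent solution.
General solution: y = (C₁ + C₂x)e^(94x).


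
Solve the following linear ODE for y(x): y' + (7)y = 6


P(x) = 7, Q(x) = 6; integrating factor μ = e^(7x).
(μ y)' = 6e^(7x) ⇒ μ y = (6/7)e^(7x) + C.
Divide by μ: y = 6/7 + Ce^(-7x).


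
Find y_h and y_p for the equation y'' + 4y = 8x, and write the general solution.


Homogeneous: r² + 4 = 0 ⇒ r = ±2i, y_h = C₁cos(2x) + C₂sin(2x).
Polynomial forcing; try y_p = Ax + B. Then y_p'' + 4 y_p = 4(Ax + B) = 8x, so B = 0 and A = 2.
General solution: y = C₁cos(2x) + C₂sin(2x) + 2x.


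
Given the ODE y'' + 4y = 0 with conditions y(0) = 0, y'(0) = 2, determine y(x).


Characteristic roots of r² + 4 = 0 are ±2i, so y = C₁cos(2x) + C₂sin(2x).
Apply y(0) = 0: C₁ = 0. Differentiate and apply y'(0) = 2: 2·C₂ = 2, so C₂ = 1.
Particular solution: y = sin(2x).


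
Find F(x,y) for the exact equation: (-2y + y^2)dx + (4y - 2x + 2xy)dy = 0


Check exactness: ∂M/∂y = -2 + 2y and ∂N/∂x = -2 + 2y; equal, so the equation is exact.
Integrate M with respect to x (treating y as constant): ∫M dx = -2xy + xy^2 + h(y).
Differentiate w.r.t. y and set equal to N: the x-dependent terms already match, leaving h'(y) = 4y. Integrate: h(y) = 2y^2.
So F(x,y) = 2y^2 - 2xy + xy^2.
General solution: 2y^2 - 2xy + xy^2 = C.


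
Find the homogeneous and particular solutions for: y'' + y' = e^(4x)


Characteristic roots of r² + r = 0 are -1, 0.
y_h = C₁e^(-x) + C₂.
Forcing exponent 4 is not a characteristic root; try y_p = Ae^(4x).
Substitute: A·(16 + (1)·4 + (0)) = A·20 = 1, so A = 1/20.
General solution: y = C₁e^(-x) + C₂ + (1/20)e^(4x).


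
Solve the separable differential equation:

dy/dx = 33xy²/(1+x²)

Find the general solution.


Separate: dy/y² = 33x/(1+x²) dx.
Integrate LHS: ∫ dy/y² = -1/y.
Integrate RHS via u = 1+x²: (33/2)ln(1+x²) + C.
Result: -1/y = (33/2)ln(1+x²) + C.


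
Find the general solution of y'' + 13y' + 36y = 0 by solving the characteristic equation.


Characteristic equation: r² + 13r + 36 = 0.
Factor: (r + 4)(r + 9) = 0 ⇒ r = -4, -9 (distinct real).
General solution: y = C₁e^(-4x) + C₂e^(-9x).


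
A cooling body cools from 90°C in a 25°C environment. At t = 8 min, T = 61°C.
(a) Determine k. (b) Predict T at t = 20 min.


Newton's law: T(t) = T_a + (T₀ - T_a)e^(-kt).
(a) Use T(8) = 61: (61 - 25)/(90 - 25) = e^(-k·8), so k = -ln(0.554)/8 ≈ 0.0739.
(b) Apply k to t = 20: T(20) = 25 + (65)e^(-1.477) ≈ 39.8°C.


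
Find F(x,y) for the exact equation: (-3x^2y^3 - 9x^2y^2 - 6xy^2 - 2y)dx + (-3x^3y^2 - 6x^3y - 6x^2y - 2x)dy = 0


Check exactness: ∂M/∂y = -9x^2y^2 - 18x^2y - 12xy - 2 and ∂N/∂x = -9x^2y^2 - 18x^2y - 12xy - 2; equal, so the equation is exact.
Integrate M with respect to x (treating y as constant): ∫M dx = -x^3y^3 - 3x^3y^2 - 3x^2y^2 - 2xy + h(y).
Differentiate w.r.t. y and set equal to N: all terms match, so h'(y) = 0 and h is a constant absorbed into C.
General solution: -x^3y^3 - 3x^3y^2 - 3x^2y^2 - 2xy = C.


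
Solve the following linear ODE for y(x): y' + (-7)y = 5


P(x) = -7 ⇒ μ = e^(-7x).
(μ y)' = 5e^(-7x) ⇒ μ y = -(5/7)e^(-7x) + C.
Divide by μ: y = -5/7 + Ce^(7x).


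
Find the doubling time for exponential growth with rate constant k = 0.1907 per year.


Exponential growth: P(t) = P₀ e^(0.1907t). Set P(t)/P₀ = 2: e^(0.1907t) = 2.
Solve: t = ln(2)/0.1907 ≈ 3.63 years.


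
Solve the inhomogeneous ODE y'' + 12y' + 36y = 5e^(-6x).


Characteristic polynomial (r + 6)² = 0; repeated root r = -6.
y_h = (C₁ + C₂x)e^(-6x). Forcing matches the repeated root (resonance), so try y_p = Ax² e^(-6x).
Substitute and solve for A: 2A = 5, so A = 5/2.
General solution: y = (C₁ + C₂x + (5/2)x²)e^(-6x).


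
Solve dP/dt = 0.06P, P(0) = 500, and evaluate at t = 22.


The ODE dP/dt = 0.06P has solution P(t) = P(0)e^(0.06t).
Substitute P(0) = 500 and t = 22: P(22) = 500 e^(1.32) ≈ 1872.


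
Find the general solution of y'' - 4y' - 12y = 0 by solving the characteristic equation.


Characteristic equation: r² - 4r - 12 = 0.
Factor: (r + 2)(r - 6) = 0 ⇒ r = -2, 6 (distinct real).
General solution: y = C₁e^(-2x) + C₂e^(6x).


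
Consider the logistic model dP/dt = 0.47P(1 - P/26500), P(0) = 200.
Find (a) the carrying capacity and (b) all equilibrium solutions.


Logistic ODE dP/dt = 0.47P(1 - P/26500) has equilibria where dP/dt = 0, i.e. P = 0 or P = 26500.
The coefficient (1 - P/K) = 0 when P = K, identifying K = 26500 as the carrying capacity.
(a) K = 26500; (b) equilibria P = 0 and P = 26500.


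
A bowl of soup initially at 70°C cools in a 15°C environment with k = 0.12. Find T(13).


Newton's law: dT/dt = -k(T - T_a) has solution T(t) = T_a + (T₀ - T_a)e^(-kt).
Plug in T_a = 15, T₀ = 70, k = 0.12, t = 13: T(13) = 15 + (55)e^(-1.56) ≈ 26.6°C.


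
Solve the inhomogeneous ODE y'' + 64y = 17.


Homogeneous part: r² + 64 = 0 ⇒ r = ±8i, so y_h = C₁cos(8x) + C₂sin(8x).
Try constant y_p = A; plug in: 64A = 17 ⇒ A = 17/64.
General solution: y = C₁cos(8x) + C₂sin(8x) + 17/64.
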